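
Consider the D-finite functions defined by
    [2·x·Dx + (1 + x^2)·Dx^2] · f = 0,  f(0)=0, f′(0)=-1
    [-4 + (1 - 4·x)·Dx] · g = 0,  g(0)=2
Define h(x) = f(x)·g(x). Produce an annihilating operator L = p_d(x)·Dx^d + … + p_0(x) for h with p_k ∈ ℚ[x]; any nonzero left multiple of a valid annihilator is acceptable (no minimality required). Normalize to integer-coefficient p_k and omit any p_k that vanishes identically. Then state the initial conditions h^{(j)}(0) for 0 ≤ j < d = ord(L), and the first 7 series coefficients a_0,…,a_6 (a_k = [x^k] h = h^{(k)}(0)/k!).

L = 8·x + (8 - 2·x + 16·x^2)·Dx + (-1 + 4·x - x^2 + 4·x^3)·Dx^2  (order 2).
h: a_k = 0, -2, -8, -94/3, -376/3, -7526/15, -30104/15, …
ICs: h(0) = 0, h′(0) = -2.

f: a_k = 0, -1, 0, 1/3, 0, -1/5, 0, …
g: a_k = 2, 8, 32, 128, 512, 2048, 8192, …
L₀ := L_f ⊗_s L_g (sym. prod.), ord ≤ 2.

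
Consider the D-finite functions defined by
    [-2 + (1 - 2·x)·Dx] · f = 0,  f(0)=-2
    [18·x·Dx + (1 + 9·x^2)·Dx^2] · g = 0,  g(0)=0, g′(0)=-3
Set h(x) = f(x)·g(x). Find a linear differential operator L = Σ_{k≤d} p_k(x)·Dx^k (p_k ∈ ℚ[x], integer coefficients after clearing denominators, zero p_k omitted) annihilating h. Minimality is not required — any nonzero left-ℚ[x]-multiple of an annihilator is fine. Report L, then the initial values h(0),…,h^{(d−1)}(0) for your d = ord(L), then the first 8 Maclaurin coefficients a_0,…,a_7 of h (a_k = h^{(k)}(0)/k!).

f: a_k = -2, -4, -8, -16, -32, -64, -128, -256, …
g: a_k = 0, -3, 0, 9, 0, -243/5, 0, 2187/7, …
Product ⇒ symmetric product L₀, ord ≤ 2.
L = 36·x + (4 - 18·x + 72·x^2)·Dx + (-1 + 2·x - 9·x^2 + 18·x^3)·Dx^2  (order 2).
h: a_k = 0, 6, 12, 6, 12, 606/5, 1212/5, -4902/35, …
ICs: h(0) = 0, h′(0) = 6.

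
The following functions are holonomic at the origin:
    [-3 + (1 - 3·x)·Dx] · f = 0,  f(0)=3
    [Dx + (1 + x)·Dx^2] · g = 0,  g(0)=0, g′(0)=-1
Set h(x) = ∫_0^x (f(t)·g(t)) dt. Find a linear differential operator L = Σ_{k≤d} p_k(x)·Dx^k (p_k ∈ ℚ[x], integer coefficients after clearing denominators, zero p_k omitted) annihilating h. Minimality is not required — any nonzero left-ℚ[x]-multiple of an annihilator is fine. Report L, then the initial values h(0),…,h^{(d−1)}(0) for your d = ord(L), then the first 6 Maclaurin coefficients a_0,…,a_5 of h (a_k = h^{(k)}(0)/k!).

L = 3·Dx + (5 + 9·x)·Dx^2 + (-1 + 2·x + 3·x^2)·Dx^3  (order 3).
h: a_k = 0, 0, -3/2, -5/2, -47/8, -279/20, …
ICs: h(0) = 0, h′(0) = 0, h′′(0) = -3.

f: a_k = 3, 9, 27, 81, 243, 729, …
g: a_k = 0, -1, 1/2, -1/3, 1/4, -1/5, …
L₀ := L_f ⊗_s L_g (sym. prod.), ord ≤ 2.
h=∫h₀ ⇒ L = L₀·Dx.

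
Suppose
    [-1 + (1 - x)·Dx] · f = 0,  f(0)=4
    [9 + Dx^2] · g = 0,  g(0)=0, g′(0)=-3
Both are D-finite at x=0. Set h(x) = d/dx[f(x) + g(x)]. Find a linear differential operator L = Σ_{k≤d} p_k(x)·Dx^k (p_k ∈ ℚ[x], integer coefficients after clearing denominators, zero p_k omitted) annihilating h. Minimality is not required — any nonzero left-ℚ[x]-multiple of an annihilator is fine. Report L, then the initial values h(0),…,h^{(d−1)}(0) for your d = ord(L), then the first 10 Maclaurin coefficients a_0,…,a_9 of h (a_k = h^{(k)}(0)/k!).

L = (126 - 108·x + 54·x^2) + (-45 + 99·x - 81·x^2 + 27·x^3)·Dx + (14 - 12·x + 6·x^2)·Dx^2 + (-5 + 11·x - 9·x^2 + 3·x^3)·Dx^3  (order 3).
h: a_k = 1, 8, 51/2, 16, 79/8, 24, 2483/80, 32, 159093/4480, 40, …
ICs: h(0) = 1, h′(0) = 8, h′′(0) = 51.

f: a_k = 4, 4, 4, 4, 4, 4, 4, 4, 4, 4, …
g: a_k = 0, -3, 0, 9/2, 0, -81/40, 0, 243/560, 0, -243/4480, …
h₀=f+g: left-lcm gives L₀, ord ≤ 3.
Differentiate: ansatz ord ≤ ord L₀ ⇒ L.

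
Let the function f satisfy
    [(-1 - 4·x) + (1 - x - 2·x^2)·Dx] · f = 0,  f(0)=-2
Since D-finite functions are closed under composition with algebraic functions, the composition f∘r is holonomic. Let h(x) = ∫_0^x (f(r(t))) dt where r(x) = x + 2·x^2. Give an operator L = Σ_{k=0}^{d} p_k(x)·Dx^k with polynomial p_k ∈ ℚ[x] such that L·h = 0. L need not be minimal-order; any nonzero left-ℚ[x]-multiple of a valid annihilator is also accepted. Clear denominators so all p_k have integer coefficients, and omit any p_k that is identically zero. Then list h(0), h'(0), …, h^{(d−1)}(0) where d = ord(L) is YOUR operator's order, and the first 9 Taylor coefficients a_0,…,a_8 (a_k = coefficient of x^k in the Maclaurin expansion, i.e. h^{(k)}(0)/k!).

L = (1 + 8·x + 24·x^2 + 32·x^3)·Dx + (-1 + x + 4·x^2 + 8·x^3 + 8·x^4)·Dx^2  (order 2).
h: a_k = 0, -2, -1, -10/3, -17/2, -106/5, -169/3, -1114/7, -1793/4, …
ICs: h(0) = 0, h′(0) = -2.

f: a_k = -2, -2, -6, -10, -22, -42, -86, -170, -342, …
Substitute x→r, Dx→(1/r')Dx; clear ⇒ L₀.
∫: right-multiply L₀ by Dx.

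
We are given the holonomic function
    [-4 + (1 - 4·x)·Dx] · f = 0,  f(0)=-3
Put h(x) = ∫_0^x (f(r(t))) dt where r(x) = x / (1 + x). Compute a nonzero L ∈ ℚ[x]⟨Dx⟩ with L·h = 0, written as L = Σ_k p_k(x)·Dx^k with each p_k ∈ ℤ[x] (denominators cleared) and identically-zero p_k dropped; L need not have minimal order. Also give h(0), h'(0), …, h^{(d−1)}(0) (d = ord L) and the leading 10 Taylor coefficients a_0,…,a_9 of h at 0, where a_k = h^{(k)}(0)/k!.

f: a_k = -3, -12, -48, -192, -768, -3072, -12288, -49152, -196608, -786432, …
L₀ from L_f via x↦r, Dx↦r'^{-1}Dx.
h=∫h₀ ⇒ L = L₀·Dx.
L = 4·Dx + (-1 + 2·x + 3·x^2)·Dx^2  (order 2).
h: a_k = 0, -3, -6, -12, -27, -324/5, -162, -2916/7, -2187/2, -2916, …
ICs: h(0) = 0, h′(0) = -3.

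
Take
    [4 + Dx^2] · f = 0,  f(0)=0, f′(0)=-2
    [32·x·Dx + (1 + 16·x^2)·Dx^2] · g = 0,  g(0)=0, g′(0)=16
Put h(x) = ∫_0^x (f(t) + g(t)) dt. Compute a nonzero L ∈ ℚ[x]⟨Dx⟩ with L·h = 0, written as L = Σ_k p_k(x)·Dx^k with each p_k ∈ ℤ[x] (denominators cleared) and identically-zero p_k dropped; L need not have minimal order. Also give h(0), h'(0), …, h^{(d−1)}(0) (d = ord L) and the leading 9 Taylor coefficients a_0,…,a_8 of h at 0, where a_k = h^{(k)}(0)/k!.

f: a_k = 0, -2, 0, 4/3, 0, -4/15, 0, 8/315, 0, …
g: a_k = 0, 16, 0, -256/3, 0, 4096/5, 0, -65536/7, 0, …
Weyl lclm of L_f,L_g ⇒ L₀ (ord ≤ 4).
h=∫h₀ ⇒ L = L₀·Dx.
L = (-6016·x + 102400·x^3 + 32768·x^5)·Dx^2 + (-28 + 1216·x^2 + 27648·x^4 + 16384·x^6)·Dx^3 + (-1504·x + 25600·x^3 + 8192·x^5)·Dx^4 + (-7 + 304·x^2 + 6912·x^4 + 4096·x^6)·Dx^5  (order 5).
h: a_k = 0, 0, 7, 0, -21, 0, 6142/45, 0, -368639/315, …
ICs: h(0) = 0, h′(0) = 0, h′′(0) = 14, h′′′(0) = 0, h′′′′(0) = -504.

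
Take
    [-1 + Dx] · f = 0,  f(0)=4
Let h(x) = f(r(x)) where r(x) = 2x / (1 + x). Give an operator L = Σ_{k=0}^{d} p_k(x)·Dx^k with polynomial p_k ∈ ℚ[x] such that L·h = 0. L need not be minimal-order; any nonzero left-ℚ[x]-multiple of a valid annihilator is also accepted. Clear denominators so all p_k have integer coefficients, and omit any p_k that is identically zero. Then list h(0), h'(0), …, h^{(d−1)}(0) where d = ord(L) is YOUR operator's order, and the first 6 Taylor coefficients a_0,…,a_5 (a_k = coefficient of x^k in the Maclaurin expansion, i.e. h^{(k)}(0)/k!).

L = -2 + (1 + 2·x + x^2)·Dx  (order 1).
h: a_k = 4, 8, 0, -8/3, 8/3, -8/5, …
ICs: h(0) = 4.

f: a_k = 4, 4, 2, 2/3, 1/6, 1/30, …
f∘r: x↦r, Dx↦Dx/r' in L_f ⇒ L₀.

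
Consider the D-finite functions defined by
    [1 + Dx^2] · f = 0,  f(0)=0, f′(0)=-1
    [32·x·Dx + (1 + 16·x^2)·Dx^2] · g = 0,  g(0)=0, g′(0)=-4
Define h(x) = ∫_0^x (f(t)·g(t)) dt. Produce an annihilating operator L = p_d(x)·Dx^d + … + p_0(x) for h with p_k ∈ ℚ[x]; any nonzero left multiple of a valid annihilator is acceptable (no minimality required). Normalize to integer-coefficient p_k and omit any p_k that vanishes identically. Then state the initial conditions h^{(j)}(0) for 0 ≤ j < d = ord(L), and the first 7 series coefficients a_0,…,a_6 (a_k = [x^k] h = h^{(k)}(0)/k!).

f: a_k = 0, -1, 0, 1/6, 0, -1/120, 0, …
g: a_k = 0, -4, 0, 64/3, 0, -1024/5, 0, …
Sym-product of L_f,L_g gives L₀ (≤ ord 4).
Integrate: L := L₀·Dx.
L = (1105 + 51776·x^2 + 22016·x^4 + 16384·x^6 + 65536·x^8)·Dx + (2112·x + 35840·x^3 + 49152·x^5 + 262144·x^7)·Dx^2 + (1122 + 52352·x^2 + 27648·x^4 + 32768·x^6 + 131072·x^8)·Dx^3 + (2112·x + 35840·x^3 + 49152·x^5 + 262144·x^7)·Dx^4 + (17 + 576·x^2 + 5632·x^4 + 16384·x^6 + 65536·x^8)·Dx^5  (order 5).
h: a_k = 0, 0, 0, 4/3, 0, -22/5, 0, …
ICs: h(0) = 0, h′(0) = 0, h′′(0) = 0, h′′′(0) = 8, h′′′′(0) = 0.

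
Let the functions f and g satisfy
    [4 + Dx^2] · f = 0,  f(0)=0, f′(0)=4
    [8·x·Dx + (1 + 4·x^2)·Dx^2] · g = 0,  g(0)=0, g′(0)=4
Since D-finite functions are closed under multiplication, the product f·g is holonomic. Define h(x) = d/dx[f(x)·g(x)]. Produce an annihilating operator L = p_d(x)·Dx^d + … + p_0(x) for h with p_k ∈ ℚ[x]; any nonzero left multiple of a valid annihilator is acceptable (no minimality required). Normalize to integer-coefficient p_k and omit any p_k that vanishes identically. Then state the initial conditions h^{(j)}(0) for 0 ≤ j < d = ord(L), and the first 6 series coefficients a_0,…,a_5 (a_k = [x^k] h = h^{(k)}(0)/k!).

f: a_k = 0, 4, 0, -8/3, 0, 8/15, …
g: a_k = 0, 4, 0, -16/3, 0, 64/5, …
L₀ := L_f ⊗_s L_g (sym. prod.), ord ≤ 4.
h=h₀': d/dx-closure on L₀ ⇒ L.
L = (880 + 9408·x^2 + 59008·x^4 + 49152·x^6 + 24576·x^8 + 16384·x^10 + 32768·x^12) + (544·x + 9088·x^3 + 35840·x^5 + 40960·x^7 + 40960·x^9 + 32768·x^11)·Dx + (240 + 2720·x^2 + 17088·x^4 + 18944·x^6 + 16384·x^8 + 16384·x^10 + 16384·x^12)·Dx^2 + (136·x + 2272·x^3 + 8960·x^5 + 10240·x^7 + 10240·x^9 + 8192·x^11)·Dx^3 + (5 + 92·x^2 + 584·x^4 + 1664·x^6 + 2560·x^8 + 3072·x^10 + 2048·x^12)·Dx^4  (order 4).
h: a_k = 0, 32, 0, -128, 0, 1216/3, …
ICs: h(0) = 0, h′(0) = 32, h′′(0) = 0, h′′′(0) = -768.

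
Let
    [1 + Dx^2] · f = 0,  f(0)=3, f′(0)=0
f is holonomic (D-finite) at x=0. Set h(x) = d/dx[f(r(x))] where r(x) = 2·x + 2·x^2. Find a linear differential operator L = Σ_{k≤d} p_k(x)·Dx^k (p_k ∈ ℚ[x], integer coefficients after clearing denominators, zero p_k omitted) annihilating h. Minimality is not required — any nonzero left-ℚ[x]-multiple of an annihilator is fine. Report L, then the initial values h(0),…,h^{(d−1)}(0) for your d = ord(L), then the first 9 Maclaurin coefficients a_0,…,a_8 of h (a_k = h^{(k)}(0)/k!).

L = (16 + 32·x + 96·x^2 + 128·x^3 + 64·x^4) + (-6 - 12·x)·Dx + (1 + 4·x + 4·x^2)·Dx^2  (order 2).
h: a_k = 0, -12, -36, -16, 40, 352/5, 224/5, -1664/105, -1632/35, …
ICs: h(0) = 0, h′(0) = -12.

f: a_k = 3, 0, -3/2, 0, 1/8, 0, -1/240, 0, 1/13440, …
L₀ from L_f via x↦r, Dx↦r'^{-1}Dx.
h₀' ⇒ L via d/dx closure of L₀.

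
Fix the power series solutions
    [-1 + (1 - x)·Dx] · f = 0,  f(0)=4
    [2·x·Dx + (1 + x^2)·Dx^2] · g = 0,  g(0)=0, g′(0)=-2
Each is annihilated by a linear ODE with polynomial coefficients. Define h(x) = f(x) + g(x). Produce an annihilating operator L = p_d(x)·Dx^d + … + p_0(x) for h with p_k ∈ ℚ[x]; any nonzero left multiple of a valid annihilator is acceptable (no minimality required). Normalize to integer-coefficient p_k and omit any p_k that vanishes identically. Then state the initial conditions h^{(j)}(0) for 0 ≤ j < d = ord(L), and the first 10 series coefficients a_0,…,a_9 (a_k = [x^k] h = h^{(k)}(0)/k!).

f: a_k = 4, 4, 4, 4, 4, 4, 4, 4, 4, 4, …
g: a_k = 0, -2, 0, 2/3, 0, -2/5, 0, 2/7, 0, -2/9, …
f+g: L₀ = lclm(L_f,L_g), ord ≤ 1+2.
L = (-2 + 8·x + 6·x^2)·Dx + (4 - 2·x + 4·x^2 + 6·x^3)·Dx^2 + (-1 + x^4)·Dx^3  (order 3).
h: a_k = 4, 2, 4, 14/3, 4, 18/5, 4, 30/7, 4, 34/9, …
ICs: h(0) = 4, h′(0) = 2, h′′(0) = 8.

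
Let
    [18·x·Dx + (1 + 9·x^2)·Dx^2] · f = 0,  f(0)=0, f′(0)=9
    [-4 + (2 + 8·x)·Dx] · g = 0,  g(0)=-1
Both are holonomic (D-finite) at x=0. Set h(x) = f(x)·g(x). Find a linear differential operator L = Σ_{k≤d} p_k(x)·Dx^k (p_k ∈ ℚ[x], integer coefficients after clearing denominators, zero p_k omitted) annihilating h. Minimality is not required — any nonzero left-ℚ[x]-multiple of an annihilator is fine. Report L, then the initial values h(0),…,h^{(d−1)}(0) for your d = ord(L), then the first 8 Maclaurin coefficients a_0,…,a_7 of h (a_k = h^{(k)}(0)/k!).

L = (12 - 36·x - 36·x^2) + (-4 + 2·x + 108·x^2 + 144·x^3)·Dx + (1 + 8·x + 25·x^2 + 72·x^3 + 144·x^4)·Dx^2  (order 2).
h: a_k = 0, -9, -18, 45, 18, -549/5, -2178/5, 60021/35, …
ICs: h(0) = 0, h′(0) = -9.

f: a_k = 0, 9, 0, -27, 0, 729/5, 0, -6561/7, …
g: a_k = -1, -2, 2, -4, 10, -28, 84, -264, …
L₀ := L_f ⊗_s L_g (sym. prod.), ord ≤ 2.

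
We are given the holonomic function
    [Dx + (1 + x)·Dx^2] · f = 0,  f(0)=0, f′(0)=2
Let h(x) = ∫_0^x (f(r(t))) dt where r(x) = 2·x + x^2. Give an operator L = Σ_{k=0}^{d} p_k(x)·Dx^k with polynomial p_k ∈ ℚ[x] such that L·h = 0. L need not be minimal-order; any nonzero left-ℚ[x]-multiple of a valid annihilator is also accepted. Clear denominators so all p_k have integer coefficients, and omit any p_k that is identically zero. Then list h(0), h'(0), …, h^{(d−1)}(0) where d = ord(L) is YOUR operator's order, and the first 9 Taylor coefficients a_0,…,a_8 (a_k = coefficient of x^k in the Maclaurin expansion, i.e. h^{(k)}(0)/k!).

L = Dx^2 + (1 + x)·Dx^3  (order 3).
h: a_k = 0, 0, 2, -2/3, 1/3, -1/5, 2/15, -2/21, 1/14, …
ICs: h(0) = 0, h′(0) = 0, h′′(0) = 4.

f: a_k = 0, 2, -1, 2/3, -1/2, 2/5, -1/3, 2/7, -1/4, …
Substitute x→r, Dx→(1/r')Dx; clear ⇒ L₀.
Integrate: L := L₀·Dx.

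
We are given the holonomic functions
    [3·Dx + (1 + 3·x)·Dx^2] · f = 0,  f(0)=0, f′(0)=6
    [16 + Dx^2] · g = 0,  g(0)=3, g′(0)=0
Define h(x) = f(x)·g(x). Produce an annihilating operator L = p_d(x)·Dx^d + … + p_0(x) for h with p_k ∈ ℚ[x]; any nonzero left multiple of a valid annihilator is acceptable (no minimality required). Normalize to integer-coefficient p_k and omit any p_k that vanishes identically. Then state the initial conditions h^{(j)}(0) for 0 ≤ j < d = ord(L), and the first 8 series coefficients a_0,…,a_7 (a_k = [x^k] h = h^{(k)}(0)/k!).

L = (2272 + 127488·x + 781056·x^2 + 1769472·x^3 + 1327104·x^4) + (4416 + 50112·x + 165888·x^2 + 165888·x^3)·Dx + (1022 + 19392·x + 102816·x^2 + 221184·x^3 + 165888·x^4)·Dx^2 + (276 + 3132·x + 10368·x^2 + 10368·x^3)·Dx^3 + (55 + 714·x + 3375·x^2 + 6912·x^3 + 5184·x^4)·Dx^4  (order 4).
h: a_k = 0, 18, -27, -90, 189/2, 258/5, -45, 538/35, …
ICs: h(0) = 0, h′(0) = 18, h′′(0) = -54, h′′′(0) = -540.

f: a_k = 0, 6, -9, 18, -81/2, 486/5, -243, 4374/7, …
g: a_k = 3, 0, -24, 0, 32, 0, -256/15, 0, …
Sym-product of L_f,L_g gives L₀ (≤ ord 4).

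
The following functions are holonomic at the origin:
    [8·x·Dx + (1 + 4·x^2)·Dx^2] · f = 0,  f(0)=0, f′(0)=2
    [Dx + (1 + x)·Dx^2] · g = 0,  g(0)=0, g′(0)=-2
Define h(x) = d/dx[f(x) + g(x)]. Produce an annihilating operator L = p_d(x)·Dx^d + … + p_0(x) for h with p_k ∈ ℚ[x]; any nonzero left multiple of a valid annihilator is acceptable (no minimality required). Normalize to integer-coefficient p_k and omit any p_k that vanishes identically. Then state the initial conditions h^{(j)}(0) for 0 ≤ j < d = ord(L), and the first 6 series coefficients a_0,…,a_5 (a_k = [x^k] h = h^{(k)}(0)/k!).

f: a_k = 0, 2, 0, -8/3, 0, 32/5, …
g: a_k = 0, -2, 1, -2/3, 1/2, -2/5, …
L₀ := lclm(L_f,L_g); ord L₀ ≤ 2+2.
Differentiate: ansatz ord ≤ ord L₀ ⇒ L.
L = (-8 - 24·x + 96·x^2 + 32·x^3) + (-10 - 16·x + 72·x^2 + 192·x^3 + 64·x^4)·Dx + (-1 + 7·x + 8·x^2 + 32·x^3 + 48·x^4 + 16·x^5)·Dx^2  (order 2).
h: a_k = 0, 2, -10, 2, 30, 2, …
ICs: h(0) = 0, h′(0) = 2.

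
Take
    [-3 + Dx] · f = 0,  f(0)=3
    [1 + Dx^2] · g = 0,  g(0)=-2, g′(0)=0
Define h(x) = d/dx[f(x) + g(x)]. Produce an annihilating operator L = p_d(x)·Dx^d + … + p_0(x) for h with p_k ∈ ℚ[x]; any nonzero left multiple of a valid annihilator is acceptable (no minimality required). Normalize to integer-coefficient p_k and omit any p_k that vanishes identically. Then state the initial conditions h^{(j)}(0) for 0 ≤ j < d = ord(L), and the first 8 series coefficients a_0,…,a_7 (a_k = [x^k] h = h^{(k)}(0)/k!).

f: a_k = 3, 9, 27/2, 27/2, 81/8, 243/40, 243/80, 729/560, …
g: a_k = -2, 0, 1, 0, -1/12, 0, 1/360, 0, …
Sum ⇒ L₀ = lclm(L_f,L_g) in ℚ(x)⟨Dx⟩.
h=h₀': d/dx-closure on L₀ ⇒ L.
L = 3 - Dx + 3·Dx^2 - Dx^3  (order 3).
h: a_k = 9, 29, 81/2, 241/6, 243/8, 2189/120, 729/80, 19681/5040, …
ICs: h(0) = 9, h′(0) = 29, h′′(0) = 81.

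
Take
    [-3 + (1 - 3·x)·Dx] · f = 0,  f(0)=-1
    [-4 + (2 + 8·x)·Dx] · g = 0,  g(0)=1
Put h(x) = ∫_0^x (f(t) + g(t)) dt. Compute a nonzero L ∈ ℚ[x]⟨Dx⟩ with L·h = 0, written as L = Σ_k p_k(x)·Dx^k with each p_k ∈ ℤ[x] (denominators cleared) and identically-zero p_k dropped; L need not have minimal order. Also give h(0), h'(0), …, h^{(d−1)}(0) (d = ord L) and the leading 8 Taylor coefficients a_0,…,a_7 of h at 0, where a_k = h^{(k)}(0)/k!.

f: a_k = -1, -3, -9, -27, -81, -243, -729, -2187, …
g: a_k = 1, 2, -2, 4, -10, 28, -84, 264, …
Weyl lclm of L_f,L_g ⇒ L₀ (ord ≤ 2).
∫: right-multiply L₀ by Dx.
L = (-48 - 108·x)·Dx + (22 + 120·x + 324·x^2)·Dx^2 + (-1 - 19·x - 6·x^2 + 216·x^3)·Dx^3  (order 3).
h: a_k = 0, 0, -1/2, -11/3, -23/4, -91/5, -215/6, -813/7, …
ICs: h(0) = 0, h′(0) = 0, h′′(0) = -1.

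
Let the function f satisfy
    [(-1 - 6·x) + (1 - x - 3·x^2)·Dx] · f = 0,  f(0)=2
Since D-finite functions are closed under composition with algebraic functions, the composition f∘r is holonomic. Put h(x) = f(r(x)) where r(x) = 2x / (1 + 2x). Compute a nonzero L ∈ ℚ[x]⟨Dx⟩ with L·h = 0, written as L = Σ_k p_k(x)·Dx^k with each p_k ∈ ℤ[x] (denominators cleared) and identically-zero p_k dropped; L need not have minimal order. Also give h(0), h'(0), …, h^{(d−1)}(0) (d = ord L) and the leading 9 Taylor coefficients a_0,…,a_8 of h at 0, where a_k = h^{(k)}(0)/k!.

f: a_k = 2, 2, 8, 14, 38, 80, 194, 434, 1016, …
h₀=f(r): pull back L_f along r ⇒ L₀.
L = (2 + 28·x) + (-1 - 4·x + 8·x^2 + 24·x^3)·Dx  (order 1).
h: a_k = 2, 4, 24, 0, 288, -576, 4608, -16128, 87552, …
ICs: h(0) = 2.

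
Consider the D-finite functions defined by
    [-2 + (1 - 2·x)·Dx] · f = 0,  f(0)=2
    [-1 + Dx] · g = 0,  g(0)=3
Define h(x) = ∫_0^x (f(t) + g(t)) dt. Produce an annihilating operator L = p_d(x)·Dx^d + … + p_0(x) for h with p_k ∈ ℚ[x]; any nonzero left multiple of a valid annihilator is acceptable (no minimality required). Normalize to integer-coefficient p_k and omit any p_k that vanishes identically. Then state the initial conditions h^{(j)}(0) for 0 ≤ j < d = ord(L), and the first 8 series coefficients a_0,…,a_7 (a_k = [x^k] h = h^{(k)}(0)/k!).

L = (-6 - 4·x)·Dx + (7 + 4·x - 4·x^2)·Dx^2 + (-1 + 4·x^2)·Dx^3  (order 3).
h: a_k = 0, 5, 7/2, 19/6, 33/8, 257/40, 2561/240, 30721/1680, …
ICs: h(0) = 0, h′(0) = 5, h′′(0) = 7.

f: a_k = 2, 4, 8, 16, 32, 64, 128, 256, …
g: a_k = 3, 3, 3/2, 1/2, 1/8, 1/40, 1/240, 1/1680, …
L₀ := lclm(L_f,L_g); ord L₀ ≤ 1+1.
∫: right-multiply L₀ by Dx.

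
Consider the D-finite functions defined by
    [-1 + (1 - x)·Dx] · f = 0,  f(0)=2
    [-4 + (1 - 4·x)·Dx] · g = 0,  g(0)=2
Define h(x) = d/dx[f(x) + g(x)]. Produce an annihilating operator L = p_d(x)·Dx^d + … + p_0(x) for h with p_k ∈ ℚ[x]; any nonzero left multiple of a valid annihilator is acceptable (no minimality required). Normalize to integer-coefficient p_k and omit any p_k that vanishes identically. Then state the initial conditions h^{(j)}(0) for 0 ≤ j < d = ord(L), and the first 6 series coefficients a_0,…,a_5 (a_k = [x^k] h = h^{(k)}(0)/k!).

L = 24 + (-15 + 24·x)·Dx + (1 - 5·x + 4·x^2)·Dx^2  (order 2).
h: a_k = 10, 68, 390, 2056, 10250, 49164, …
ICs: h(0) = 10, h′(0) = 68.

f: a_k = 2, 2, 2, 2, 2, 2, …
g: a_k = 2, 8, 32, 128, 512, 2048, …
f+g: L₀ = lclm(L_f,L_g), ord ≤ 1+1.
Differentiate: ansatz ord ≤ ord L₀ ⇒ L.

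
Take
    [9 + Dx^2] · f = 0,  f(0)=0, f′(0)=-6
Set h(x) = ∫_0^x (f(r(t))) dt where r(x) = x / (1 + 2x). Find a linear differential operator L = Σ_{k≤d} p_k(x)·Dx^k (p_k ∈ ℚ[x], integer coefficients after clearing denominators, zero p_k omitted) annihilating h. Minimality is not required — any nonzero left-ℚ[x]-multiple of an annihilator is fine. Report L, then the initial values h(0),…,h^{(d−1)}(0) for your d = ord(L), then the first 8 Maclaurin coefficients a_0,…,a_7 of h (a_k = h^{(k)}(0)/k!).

f: a_k = 0, -6, 0, 9, 0, -81/20, 0, 243/280, …
h₀=f(r): pull back L_f along r ⇒ L₀.
∫: right-multiply L₀ by Dx.
L = 9·Dx + (4 + 24·x + 48·x^2 + 32·x^3)·Dx^2 + (1 + 8·x + 24·x^2 + 32·x^3 + 16·x^4)·Dx^3  (order 3).
h: a_k = 0, 0, -3, 4, -15/4, -6/5, 773/40, -975/14, …
ICs: h(0) = 0, h′(0) = 0, h′′(0) = -6.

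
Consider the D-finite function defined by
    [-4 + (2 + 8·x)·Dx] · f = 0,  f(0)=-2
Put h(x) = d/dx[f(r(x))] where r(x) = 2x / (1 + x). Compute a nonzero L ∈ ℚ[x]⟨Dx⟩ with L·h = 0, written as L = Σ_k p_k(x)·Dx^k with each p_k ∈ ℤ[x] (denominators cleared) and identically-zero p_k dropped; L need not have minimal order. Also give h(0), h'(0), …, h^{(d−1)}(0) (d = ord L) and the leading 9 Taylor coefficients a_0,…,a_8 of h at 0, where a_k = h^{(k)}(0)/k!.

L = (-6 - 18·x) + (-1 - 10·x - 9·x^2)·Dx  (order 1).
h: a_k = -8, 48, -312, 2272, -17640, 141840, -1165080, 9708480, -81744840, …
ICs: h(0) = -8.

f: a_k = -2, -4, 4, -8, 20, -56, 168, -528, 1716, …
L₀ from L_f via x↦r, Dx↦r'^{-1}Dx.
Differentiate: ansatz ord ≤ ord L₀ ⇒ L.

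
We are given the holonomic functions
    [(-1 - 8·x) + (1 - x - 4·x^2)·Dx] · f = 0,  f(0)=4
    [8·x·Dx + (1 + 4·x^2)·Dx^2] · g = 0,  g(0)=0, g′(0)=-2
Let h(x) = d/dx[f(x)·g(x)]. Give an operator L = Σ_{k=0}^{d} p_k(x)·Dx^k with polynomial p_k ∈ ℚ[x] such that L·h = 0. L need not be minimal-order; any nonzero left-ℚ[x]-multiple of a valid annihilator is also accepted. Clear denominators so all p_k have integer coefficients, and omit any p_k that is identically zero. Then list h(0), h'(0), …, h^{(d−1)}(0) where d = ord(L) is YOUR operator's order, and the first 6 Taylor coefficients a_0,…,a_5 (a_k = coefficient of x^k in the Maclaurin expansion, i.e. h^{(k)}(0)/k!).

L = (14 + 408·x^2 + 384·x^3 + 2304·x^4) + (4 + 34·x + 48·x^2 + 280·x^3 + 384·x^4 + 1536·x^5)·Dx + (-1 - 11·x^2 + 16·x^3 + 20·x^4 + 64·x^5 + 192·x^6)·Dx^2  (order 2).
h: a_k = -8, -16, -88, -736/3, -3064/3, -13488/5, …
ICs: h(0) = -8, h′(0) = -16.

f: a_k = 4, 4, 20, 36, 116, 260, …
g: a_k = 0, -2, 0, 8/3, 0, -32/5, …
Sym-product of L_f,L_g gives L₀ (≤ ord 2).
h=h₀': d/dx-closure on L₀ ⇒ L.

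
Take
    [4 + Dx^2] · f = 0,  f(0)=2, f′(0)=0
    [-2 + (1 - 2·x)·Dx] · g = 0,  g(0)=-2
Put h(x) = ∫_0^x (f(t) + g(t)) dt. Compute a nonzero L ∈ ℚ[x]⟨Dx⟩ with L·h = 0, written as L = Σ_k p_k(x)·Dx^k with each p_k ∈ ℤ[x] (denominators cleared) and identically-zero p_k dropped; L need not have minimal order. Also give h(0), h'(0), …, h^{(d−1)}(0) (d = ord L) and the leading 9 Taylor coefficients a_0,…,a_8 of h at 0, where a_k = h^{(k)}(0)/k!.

f: a_k = 2, 0, -4, 0, 4/3, 0, -8/45, 0, 4/315, …
g: a_k = -2, -4, -8, -16, -32, -64, -128, -256, -512, …
Weyl lclm of L_f,L_g ⇒ L₀ (ord ≤ 3).
∫: right-multiply L₀ by Dx.
L = (-56 + 32·x - 32·x^2)·Dx + (12 - 40·x + 48·x^2 - 32·x^3)·Dx^2 + (-14 + 8·x - 8·x^2)·Dx^3 + (3 - 10·x + 12·x^2 - 8·x^3)·Dx^4  (order 4).
h: a_k = 0, 0, -2, -4, -4, -92/15, -32/3, -824/45, -32, …
ICs: h(0) = 0, h′(0) = 0, h′′(0) = -4, h′′′(0) = -24.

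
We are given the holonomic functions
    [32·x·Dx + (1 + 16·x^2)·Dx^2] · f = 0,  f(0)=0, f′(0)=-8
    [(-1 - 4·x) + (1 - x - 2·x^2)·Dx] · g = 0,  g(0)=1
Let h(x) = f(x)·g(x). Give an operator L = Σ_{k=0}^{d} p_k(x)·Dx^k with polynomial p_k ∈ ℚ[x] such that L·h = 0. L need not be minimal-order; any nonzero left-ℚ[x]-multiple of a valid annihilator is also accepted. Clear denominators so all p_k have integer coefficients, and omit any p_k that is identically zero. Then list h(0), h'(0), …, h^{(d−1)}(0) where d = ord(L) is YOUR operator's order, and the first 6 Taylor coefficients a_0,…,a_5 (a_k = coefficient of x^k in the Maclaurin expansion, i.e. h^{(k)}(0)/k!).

L = (4 + 32·x + 192·x^2) + (2 - 24·x + 64·x^2 + 192·x^3)·Dx + (-1 + x - 14·x^2 + 16·x^3 + 32·x^4)·Dx^2  (order 2).
h: a_k = 0, -8, -8, 56/3, 8/3, -1848/5, …
ICs: h(0) = 0, h′(0) = -8.

f: a_k = 0, -8, 0, 128/3, 0, -2048/5, …
g: a_k = 1, 1, 3, 5, 11, 21, …
h₀=f·g: eliminate ⇒ L₀, order ≤ 2·1.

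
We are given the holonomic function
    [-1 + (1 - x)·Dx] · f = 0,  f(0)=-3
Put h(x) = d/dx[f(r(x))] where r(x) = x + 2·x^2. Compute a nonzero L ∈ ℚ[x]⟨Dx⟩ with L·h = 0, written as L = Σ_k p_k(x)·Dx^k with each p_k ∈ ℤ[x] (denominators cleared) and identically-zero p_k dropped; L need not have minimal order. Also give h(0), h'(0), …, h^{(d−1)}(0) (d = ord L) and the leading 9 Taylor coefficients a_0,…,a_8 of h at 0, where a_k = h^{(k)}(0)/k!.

L = (6 + 12·x + 24·x^2) + (-1 - 3·x + 6·x^2 + 8·x^3)·Dx  (order 1).
h: a_k = -3, -18, -45, -132, -315, -774, -1785, -4104, -9207, …
ICs: h(0) = -3.

f: a_k = -3, -3, -3, -3, -3, -3, -3, -3, -3, …
h₀=f(r): pull back L_f along r ⇒ L₀.
h₀' ⇒ L via d/dx closure of L₀.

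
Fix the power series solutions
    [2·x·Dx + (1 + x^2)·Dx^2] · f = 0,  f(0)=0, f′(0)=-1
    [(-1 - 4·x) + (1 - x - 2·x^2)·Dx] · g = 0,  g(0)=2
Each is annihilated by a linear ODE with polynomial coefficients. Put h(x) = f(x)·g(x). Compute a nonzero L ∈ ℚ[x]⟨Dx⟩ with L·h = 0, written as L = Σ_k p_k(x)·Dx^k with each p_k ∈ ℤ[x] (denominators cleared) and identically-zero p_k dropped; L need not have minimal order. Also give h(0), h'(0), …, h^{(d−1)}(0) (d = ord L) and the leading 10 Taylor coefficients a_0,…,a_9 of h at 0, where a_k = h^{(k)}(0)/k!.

f: a_k = 0, -1, 0, 1/3, 0, -1/5, 0, 1/7, 0, -1/9, …
g: a_k = 2, 2, 6, 10, 22, 42, 86, 170, 342, 682, …
L₀ := L_f ⊗_s L_g (sym. prod.), ord ≤ 2.
L = (4 + 2·x + 12·x^2) + (2 + 6·x + 4·x^2 + 12·x^3)·Dx + (-1 + x + x^2 + x^3 + 2·x^4)·Dx^2  (order 2).
h: a_k = 0, -2, -2, -16/3, -28/3, -102/5, -586/15, -8356/105, -1104/7, -99886/315, …
ICs: h(0) = 0, h′(0) = -2.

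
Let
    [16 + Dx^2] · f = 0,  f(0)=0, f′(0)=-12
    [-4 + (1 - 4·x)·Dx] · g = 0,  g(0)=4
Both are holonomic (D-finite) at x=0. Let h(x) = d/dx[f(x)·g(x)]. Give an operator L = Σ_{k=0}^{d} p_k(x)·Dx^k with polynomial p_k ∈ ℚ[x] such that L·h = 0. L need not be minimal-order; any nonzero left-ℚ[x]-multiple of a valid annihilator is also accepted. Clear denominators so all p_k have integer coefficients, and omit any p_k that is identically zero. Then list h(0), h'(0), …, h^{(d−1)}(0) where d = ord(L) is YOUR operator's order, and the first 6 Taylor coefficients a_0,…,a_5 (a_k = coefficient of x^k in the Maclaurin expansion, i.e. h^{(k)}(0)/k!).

f: a_k = 0, -12, 0, 32, 0, -128/5, …
g: a_k = 4, 16, 64, 256, 1024, 4096, …
Product ⇒ symmetric product L₀, ord ≤ 2.
Differentiate: ansatz ord ≤ ord L₀ ⇒ L.
L = (-16 - 128·x + 256·x^2) + (-8 + 32·x)·Dx + (1 - 8·x + 16·x^2)·Dx^2  (order 2).
h: a_k = -48, -384, -1920, -10240, -51712, -1241088/5, …
ICs: h(0) = -48, h′(0) = -384.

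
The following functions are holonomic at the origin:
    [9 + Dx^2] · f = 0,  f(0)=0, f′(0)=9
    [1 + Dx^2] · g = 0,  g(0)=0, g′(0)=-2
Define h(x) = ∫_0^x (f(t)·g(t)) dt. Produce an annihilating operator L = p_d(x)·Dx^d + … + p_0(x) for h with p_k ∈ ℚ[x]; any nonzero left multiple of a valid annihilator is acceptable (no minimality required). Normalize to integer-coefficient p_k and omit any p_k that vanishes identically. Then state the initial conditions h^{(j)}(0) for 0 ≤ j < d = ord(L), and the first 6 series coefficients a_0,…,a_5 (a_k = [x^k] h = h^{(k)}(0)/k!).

L = 64·Dx + 20·Dx^3 + Dx^5  (order 5).
h: a_k = 0, 0, 0, -6, 0, 6, …
ICs: h(0) = 0, h′(0) = 0, h′′(0) = 0, h′′′(0) = -36, h′′′′(0) = 0.

f: a_k = 0, 9, 0, -27/2, 0, 243/40, …
g: a_k = 0, -2, 0, 1/3, 0, -1/60, …
h₀=f·g: eliminate ⇒ L₀, order ≤ 2·2.
h=∫₀ˣh₀: take L = L₀·Dx.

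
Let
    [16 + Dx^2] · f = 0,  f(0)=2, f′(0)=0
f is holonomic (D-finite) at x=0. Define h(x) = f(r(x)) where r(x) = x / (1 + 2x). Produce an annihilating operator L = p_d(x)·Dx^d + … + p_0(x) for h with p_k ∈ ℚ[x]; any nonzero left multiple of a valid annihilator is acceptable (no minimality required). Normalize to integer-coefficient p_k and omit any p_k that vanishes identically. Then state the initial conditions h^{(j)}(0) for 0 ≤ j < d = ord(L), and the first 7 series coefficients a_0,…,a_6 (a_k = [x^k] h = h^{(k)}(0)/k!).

L = 16 + (4 + 24·x + 48·x^2 + 32·x^3)·Dx + (1 + 8·x + 24·x^2 + 32·x^3 + 16·x^4)·Dx^2  (order 2).
h: a_k = 2, 0, -16, 64, -512/3, 1024/3, -19712/45, …
ICs: h(0) = 2, h′(0) = 0.

f: a_k = 2, 0, -16, 0, 64/3, 0, -512/45, …
Substitute x→r, Dx→(1/r')Dx; clear ⇒ L₀.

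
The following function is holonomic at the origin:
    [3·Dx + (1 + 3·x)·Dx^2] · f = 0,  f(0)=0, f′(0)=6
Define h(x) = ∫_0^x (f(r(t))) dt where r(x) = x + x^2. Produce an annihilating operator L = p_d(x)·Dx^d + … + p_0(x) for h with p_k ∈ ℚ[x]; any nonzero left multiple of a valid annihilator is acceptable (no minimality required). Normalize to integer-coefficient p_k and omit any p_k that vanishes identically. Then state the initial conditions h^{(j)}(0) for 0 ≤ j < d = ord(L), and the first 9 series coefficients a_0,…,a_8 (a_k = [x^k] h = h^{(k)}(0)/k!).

L = (1 + 6·x + 6·x^2)·Dx^2 + (1 + 5·x + 9·x^2 + 6·x^3)·Dx^3  (order 3).
h: a_k = 0, 0, 3, -1, 0, 9/10, -9/5, 18/7, -81/28, …
ICs: h(0) = 0, h′(0) = 0, h′′(0) = 6.

f: a_k = 0, 6, -9, 18, -81/2, 486/5, -243, 4374/7, -6561/4, …
Substitute x→r, Dx→(1/r')Dx; clear ⇒ L₀.
h=∫₀ˣh₀: take L = L₀·Dx.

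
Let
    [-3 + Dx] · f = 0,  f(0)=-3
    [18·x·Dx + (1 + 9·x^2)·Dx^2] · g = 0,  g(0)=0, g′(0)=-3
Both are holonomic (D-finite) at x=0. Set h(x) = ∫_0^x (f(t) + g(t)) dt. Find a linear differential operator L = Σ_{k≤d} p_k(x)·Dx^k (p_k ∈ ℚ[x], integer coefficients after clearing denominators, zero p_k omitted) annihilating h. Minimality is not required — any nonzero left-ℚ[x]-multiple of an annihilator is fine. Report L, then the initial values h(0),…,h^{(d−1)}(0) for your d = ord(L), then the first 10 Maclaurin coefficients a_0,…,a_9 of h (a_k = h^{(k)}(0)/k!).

f: a_k = -3, -9, -27/2, -27/2, -81/8, -243/40, -243/80, -729/560, -2187/4480, -729/4480, …
g: a_k = 0, -3, 0, 9, 0, -243/5, 0, 2187/7, 0, -2187, …
Weyl lclm of L_f,L_g ⇒ L₀ (ord ≤ 3).
Integrate: L := L₀·Dx.
L = (18 - 108·x - 162·x^2)·Dx^2 + (-9 + 27·x + 27·x^2 - 81·x^3)·Dx^3 + (1 + 3·x + 9·x^2 + 27·x^3)·Dx^4  (order 4).
h: a_k = 0, -3, -6, -9/2, -9/8, -81/40, -729/80, -243/560, 174231/4480, -243/4480, …
ICs: h(0) = 0, h′(0) = -3, h′′(0) = -12, h′′′(0) = -27.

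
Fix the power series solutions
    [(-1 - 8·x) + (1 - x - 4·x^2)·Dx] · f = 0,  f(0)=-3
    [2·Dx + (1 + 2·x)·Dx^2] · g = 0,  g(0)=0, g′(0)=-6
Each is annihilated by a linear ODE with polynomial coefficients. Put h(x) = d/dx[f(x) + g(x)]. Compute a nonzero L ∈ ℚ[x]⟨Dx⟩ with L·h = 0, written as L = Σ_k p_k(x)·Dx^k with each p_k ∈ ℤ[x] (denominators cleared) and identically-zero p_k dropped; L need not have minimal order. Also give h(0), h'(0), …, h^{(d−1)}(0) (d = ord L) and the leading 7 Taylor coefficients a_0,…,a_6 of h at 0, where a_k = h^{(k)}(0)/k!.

f: a_k = -3, -3, -15, -27, -87, -195, -543, …
g: a_k = 0, -6, 6, -8, 12, -96/5, 32, …
h₀=f+g: left-lcm gives L₀, ord ≤ 3.
Differentiate: ansatz ord ≤ ord L₀ ⇒ L.
L = (94 + 644·x + 1664·x^2 + 1920·x^3 + 1536·x^4) + (23 + 324·x + 1448·x^2 + 3072·x^3 + 3904·x^4 + 2560·x^5)·Dx + (-6 - 35·x - 53·x^2 + 98·x^3 + 528·x^4 + 864·x^5 + 512·x^6)·Dx^2  (order 2).
h: a_k = -9, -18, -105, -300, -1071, -3066, -9645, …
ICs: h(0) = -9, h′(0) = -18.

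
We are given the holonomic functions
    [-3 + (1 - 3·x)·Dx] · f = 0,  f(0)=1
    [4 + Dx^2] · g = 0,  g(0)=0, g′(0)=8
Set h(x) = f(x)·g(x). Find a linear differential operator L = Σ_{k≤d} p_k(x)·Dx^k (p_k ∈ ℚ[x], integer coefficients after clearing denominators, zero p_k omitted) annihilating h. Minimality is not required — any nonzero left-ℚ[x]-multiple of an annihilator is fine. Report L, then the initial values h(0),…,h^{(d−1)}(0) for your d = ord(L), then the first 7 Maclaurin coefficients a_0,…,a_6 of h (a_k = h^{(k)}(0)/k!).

L = (-4 + 12·x) + 6·Dx + (-1 + 3·x)·Dx^2  (order 2).
h: a_k = 0, 8, 24, 200/3, 200, 9016/15, 9016/5, …
ICs: h(0) = 0, h′(0) = 8.

f: a_k = 1, 3, 9, 27, 81, 243, 729, …
g: a_k = 0, 8, 0, -16/3, 0, 16/15, 0, …
Sym-product of L_f,L_g gives L₀ (≤ ord 2).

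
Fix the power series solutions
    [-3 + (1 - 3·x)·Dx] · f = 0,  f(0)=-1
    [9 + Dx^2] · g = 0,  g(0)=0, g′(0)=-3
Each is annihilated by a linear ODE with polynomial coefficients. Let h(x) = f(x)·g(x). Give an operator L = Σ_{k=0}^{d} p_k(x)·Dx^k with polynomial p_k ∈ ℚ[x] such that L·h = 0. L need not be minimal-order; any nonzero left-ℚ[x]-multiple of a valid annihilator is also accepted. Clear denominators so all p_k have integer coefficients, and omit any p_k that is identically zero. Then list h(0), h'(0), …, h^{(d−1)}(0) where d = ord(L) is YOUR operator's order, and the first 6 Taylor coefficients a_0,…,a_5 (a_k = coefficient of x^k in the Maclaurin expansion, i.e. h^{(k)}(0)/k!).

f: a_k = -1, -3, -9, -27, -81, -243, …
g: a_k = 0, -3, 0, 9/2, 0, -81/40, …
f·g: L₀ = L_f ⊗_s L_g, ord ≤ 1·2.
L = (-9 + 27·x) + 6·Dx + (-1 + 3·x)·Dx^2  (order 2).
h: a_k = 0, 3, 9, 45/2, 135/2, 8181/40, …
ICs: h(0) = 0, h′(0) = 3.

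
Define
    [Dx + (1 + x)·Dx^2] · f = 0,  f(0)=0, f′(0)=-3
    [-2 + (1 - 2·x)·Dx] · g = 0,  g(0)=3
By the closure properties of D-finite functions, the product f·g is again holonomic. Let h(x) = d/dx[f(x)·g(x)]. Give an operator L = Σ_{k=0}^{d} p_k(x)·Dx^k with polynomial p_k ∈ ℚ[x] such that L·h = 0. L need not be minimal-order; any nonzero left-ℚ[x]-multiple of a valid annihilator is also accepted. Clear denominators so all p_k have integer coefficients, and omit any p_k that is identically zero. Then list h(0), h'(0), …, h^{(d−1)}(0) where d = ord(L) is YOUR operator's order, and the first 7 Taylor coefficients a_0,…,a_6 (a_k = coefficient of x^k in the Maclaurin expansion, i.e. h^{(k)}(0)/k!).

L = 8 + (4 + 10·x)·Dx + (-1 + x + 2·x^2)·Dx^2  (order 2).
h: a_k = -9, -27, -90, -231, -1173/2, -6993/5, -16362/5, …
ICs: h(0) = -9, h′(0) = -27.

f: a_k = 0, -3, 3/2, -1, 3/4, -3/5, 1/2, …
g: a_k = 3, 6, 12, 24, 48, 96, 192, …
L₀ := L_f ⊗_s L_g (sym. prod.), ord ≤ 2.
h=h₀': d/dx-closure on L₀ ⇒ L.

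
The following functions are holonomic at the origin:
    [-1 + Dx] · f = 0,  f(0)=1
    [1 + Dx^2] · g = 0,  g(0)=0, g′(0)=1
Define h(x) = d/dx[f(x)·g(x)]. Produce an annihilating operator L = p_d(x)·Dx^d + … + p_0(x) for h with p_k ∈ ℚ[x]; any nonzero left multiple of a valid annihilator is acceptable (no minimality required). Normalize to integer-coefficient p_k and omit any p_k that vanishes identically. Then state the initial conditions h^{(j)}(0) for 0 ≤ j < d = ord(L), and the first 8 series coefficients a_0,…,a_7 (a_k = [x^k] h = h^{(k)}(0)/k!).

L = 2 - 2·Dx + Dx^2  (order 2).
h: a_k = 1, 2, 1, 0, -1/6, -1/15, -1/90, 0, …
ICs: h(0) = 1, h′(0) = 2.

f: a_k = 1, 1, 1/2, 1/6, 1/24, 1/120, 1/720, 1/5040, …
g: a_k = 0, 1, 0, -1/6, 0, 1/120, 0, -1/5040, …
f·g: L₀ = L_f ⊗_s L_g, ord ≤ 1·2.
h₀' ⇒ L via d/dx closure of L₀.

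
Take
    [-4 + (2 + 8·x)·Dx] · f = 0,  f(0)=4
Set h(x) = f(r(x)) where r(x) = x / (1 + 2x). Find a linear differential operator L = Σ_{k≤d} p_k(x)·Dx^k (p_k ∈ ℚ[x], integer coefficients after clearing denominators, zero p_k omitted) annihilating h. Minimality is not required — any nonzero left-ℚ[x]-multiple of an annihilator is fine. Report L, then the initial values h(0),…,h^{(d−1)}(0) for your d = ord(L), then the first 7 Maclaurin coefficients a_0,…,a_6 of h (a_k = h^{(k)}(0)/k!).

f: a_k = 4, 8, -8, 16, -40, 112, -336, …
Change of var in L_f (x↦r) gives L₀.
L = -2 + (1 + 8·x + 12·x^2)·Dx  (order 1).
h: a_k = 4, 8, -24, 80, -296, 1200, -5232, …
ICs: h(0) = 4.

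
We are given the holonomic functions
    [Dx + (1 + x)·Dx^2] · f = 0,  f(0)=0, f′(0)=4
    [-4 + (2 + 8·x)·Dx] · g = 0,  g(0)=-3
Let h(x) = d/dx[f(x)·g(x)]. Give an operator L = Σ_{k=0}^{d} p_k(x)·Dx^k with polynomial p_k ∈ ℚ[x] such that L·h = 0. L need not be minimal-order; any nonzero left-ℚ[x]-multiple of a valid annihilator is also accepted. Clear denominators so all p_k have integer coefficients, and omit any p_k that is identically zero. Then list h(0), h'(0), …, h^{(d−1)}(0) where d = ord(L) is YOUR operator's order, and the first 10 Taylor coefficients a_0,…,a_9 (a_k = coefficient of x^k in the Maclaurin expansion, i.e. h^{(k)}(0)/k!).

f: a_k = 0, 4, -2, 4/3, -1, 4/5, -2/3, 4/7, -1/2, 4/9, …
g: a_k = -3, -6, 6, -12, 30, -84, 252, -792, 2574, -8580, …
Product ⇒ symmetric product L₀, ord ≤ 2.
h=h₀': d/dx-closure on L₀ ⇒ L.
L = (-4 + 40·x + 8·x^2) + (28 + 174·x + 264·x^2 + 64·x^3)·Dx + (5 + 47·x + 138·x^2 + 128·x^3 + 32·x^4)·Dx^2  (order 2).
h: a_k = -12, -36, 96, -260, 778, -12624/5, 43228/5, -1072268/35, 777237/7, -8583650/21, …
ICs: h(0) = -12, h′(0) = -36.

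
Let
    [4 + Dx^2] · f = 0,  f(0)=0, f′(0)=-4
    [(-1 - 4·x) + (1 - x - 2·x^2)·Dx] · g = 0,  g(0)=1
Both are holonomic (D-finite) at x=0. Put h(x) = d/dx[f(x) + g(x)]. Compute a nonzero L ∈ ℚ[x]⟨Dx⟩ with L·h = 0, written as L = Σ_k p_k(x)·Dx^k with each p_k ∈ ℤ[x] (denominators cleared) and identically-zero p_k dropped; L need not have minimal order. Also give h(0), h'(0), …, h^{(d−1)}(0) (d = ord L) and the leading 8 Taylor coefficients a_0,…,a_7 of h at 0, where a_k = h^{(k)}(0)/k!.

L = (576 + 2400·x + 5616·x^2 + 3360·x^3 + 3840·x^4 + 1152·x^5 + 768·x^6) + (-68 - 236·x + 240·x^2 + 488·x^3 + 560·x^4 + 672·x^5 + 448·x^6 + 256·x^7)·Dx + (144 + 600·x + 1404·x^2 + 840·x^3 + 960·x^4 + 288·x^5 + 192·x^6)·Dx^2 + (-17 - 59·x + 60·x^2 + 122·x^3 + 140·x^4 + 168·x^5 + 112·x^6 + 64·x^7)·Dx^3  (order 3).
h: a_k = -3, 6, 23, 44, 307/3, 258, 26791/45, 1368, …
ICs: h(0) = -3, h′(0) = 6, h′′(0) = 46.

f: a_k = 0, -4, 0, 8/3, 0, -8/15, 0, 16/315, …
g: a_k = 1, 1, 3, 5, 11, 21, 43, 85, …
f+g: L₀ = lclm(L_f,L_g), ord ≤ 2+1.
Derive L from L₀ (diff closure).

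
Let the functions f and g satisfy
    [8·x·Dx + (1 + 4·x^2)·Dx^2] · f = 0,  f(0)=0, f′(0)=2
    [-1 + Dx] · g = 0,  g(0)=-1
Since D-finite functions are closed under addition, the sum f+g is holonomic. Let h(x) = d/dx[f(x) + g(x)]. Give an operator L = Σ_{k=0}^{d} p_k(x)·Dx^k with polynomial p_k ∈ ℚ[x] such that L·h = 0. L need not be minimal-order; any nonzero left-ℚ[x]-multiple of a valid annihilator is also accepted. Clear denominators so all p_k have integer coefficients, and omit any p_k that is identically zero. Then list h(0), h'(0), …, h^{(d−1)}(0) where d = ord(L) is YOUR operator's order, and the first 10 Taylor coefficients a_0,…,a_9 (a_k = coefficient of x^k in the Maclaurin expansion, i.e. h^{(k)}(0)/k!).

L = (8 - 8·x - 96·x^2 - 32·x^3) + (-9 + 88·x^2 - 16·x^4)·Dx + (1 + 8·x + 8·x^2 + 32·x^3 + 16·x^4)·Dx^2  (order 2).
h: a_k = 1, -1, -17/2, -1/6, 767/24, -1/120, -92161/720, -1/5040, 20643839/40320, -1/362880, …
ICs: h(0) = 1, h′(0) = -1.

f: a_k = 0, 2, 0, -8/3, 0, 32/5, 0, -128/7, 0, 512/9, …
g: a_k = -1, -1, -1/2, -1/6, -1/24, -1/120, -1/720, -1/5040, -1/40320, -1/362880, …
f+g: L₀ = lclm(L_f,L_g), ord ≤ 2+1.
h=h₀': d/dx-closure on L₀ ⇒ L.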